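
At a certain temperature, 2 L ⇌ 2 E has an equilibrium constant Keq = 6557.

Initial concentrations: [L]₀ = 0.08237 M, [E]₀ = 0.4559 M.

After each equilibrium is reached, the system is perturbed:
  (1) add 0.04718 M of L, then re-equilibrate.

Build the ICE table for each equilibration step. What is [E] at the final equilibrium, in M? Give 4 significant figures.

[E]_eq = 0.5783 M

Q₀ = 30.63 vs Keq = 6557 ⇒ Q<K, forward
Step 1:
                   L          E
  init       0.08237     0.4559
  Δ          -0.0758     0.0758
  eq        0.006566     0.5317
  solve Keq expr → x = 0.0379; check Q = 6557
Then add 0.04718 M of L.
Step 2:
                   L          E
  init       0.05375     0.5317
  Δ          -0.0466     0.0466
  eq        0.007142     0.5783
  solve Keq expr → x = 0.0233; check Q = 6557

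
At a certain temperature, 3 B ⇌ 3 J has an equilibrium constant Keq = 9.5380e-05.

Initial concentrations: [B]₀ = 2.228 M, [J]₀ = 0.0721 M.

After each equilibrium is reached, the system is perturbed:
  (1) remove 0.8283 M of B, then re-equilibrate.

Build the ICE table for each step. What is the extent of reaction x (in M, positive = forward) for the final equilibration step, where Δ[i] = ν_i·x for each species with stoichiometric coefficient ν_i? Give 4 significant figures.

x = -0.01206 M

Q₀ = 3.3889e-05 vs Keq = 9.5380e-05 ⇒ Q<K, forward
Step 1:
                    B           J
  init          2.228      0.0721
  Δ           -0.0284      0.0284
  eq              2.2      0.1005
  solve Keq expr → x = 0.009466; check Q = 9.5380e-05
Then remove 0.8283 M of B.
Step 2:
                    B           J
  init          1.371      0.1005
  Δ           0.03619    -0.03619
  eq            1.407     0.06431
  solve Keq expr → x = -0.01206; check Q = 9.5380e-05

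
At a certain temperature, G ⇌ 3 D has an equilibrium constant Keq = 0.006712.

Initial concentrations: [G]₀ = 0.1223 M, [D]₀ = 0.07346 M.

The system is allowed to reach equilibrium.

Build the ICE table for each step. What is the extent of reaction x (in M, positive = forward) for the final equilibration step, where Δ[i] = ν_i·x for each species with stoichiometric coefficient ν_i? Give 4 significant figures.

x = 0.006189 M

Q₀ = 0.003241 vs Keq = 0.006712 ⇒ Q<K, forward
Step 1:
                   G          D
  I           0.1223    0.07346
  C        -0.006189    0.01857
  E           0.1161    0.09203
  solve Keq expr → x = 0.006189; check Q = 0.006712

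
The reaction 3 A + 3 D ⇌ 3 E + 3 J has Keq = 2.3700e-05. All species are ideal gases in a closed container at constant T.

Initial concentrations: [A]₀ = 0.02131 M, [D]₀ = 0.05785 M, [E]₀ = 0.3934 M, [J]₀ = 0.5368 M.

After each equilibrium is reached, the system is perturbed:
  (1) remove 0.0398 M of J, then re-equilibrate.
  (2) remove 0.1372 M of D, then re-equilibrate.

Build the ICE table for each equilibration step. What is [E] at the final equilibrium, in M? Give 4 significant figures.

[E]_eq = 0.02512 M

Q₀ = 5.0267e+06 vs Keq = 2.3700e-05 ⇒ Q>K, reverse
Step 1:
                   A          D          E          J
  Initial    0.02131    0.05785     0.3934     0.5368
  Change      0.3658     0.3658    -0.3658    -0.3658
  Equil       0.3871     0.4237    0.02756      0.171
  solve Keq expr → x = -0.1219; check Q = 2.3700e-05
Then remove 0.0398 M of J.
Step 2:
                   A          D          E          J
  Initial     0.3871     0.4237    0.02756     0.1312
  Change   -0.005844  -0.005844   0.005844   0.005844
  Equil       0.3813     0.4178     0.0334      0.137
  solve Keq expr → x = 0.001948; check Q = 2.3700e-05
Then remove 0.1372 M of D.
Step 3:
                   A          D          E          J
  Initial     0.3813     0.2806     0.0334      0.137
  Change    0.008285   0.008285  -0.008285  -0.008285
  Equil       0.3896     0.2889    0.02512     0.1287
  solve Keq expr → x = -0.002762; check Q = 2.3700e-05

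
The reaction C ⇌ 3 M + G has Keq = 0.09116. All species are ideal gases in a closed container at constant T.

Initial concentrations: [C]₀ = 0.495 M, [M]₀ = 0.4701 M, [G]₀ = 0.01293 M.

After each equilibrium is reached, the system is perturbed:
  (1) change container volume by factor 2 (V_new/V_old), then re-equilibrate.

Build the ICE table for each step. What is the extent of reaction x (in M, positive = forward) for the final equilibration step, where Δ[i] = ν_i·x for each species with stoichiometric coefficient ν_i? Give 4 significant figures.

x = 0.0517 M

Q₀ = 0.002714 vs Keq = 0.09116 ⇒ Q<K, forward
Step 1:
                   C          M          G
  init         0.495     0.4701    0.01293
  Δ         -0.08504     0.2551    0.08504
  eq            0.41     0.7252    0.09797
  solve Keq expr → x = 0.08504; check Q = 0.09116
Then change container volume by factor 2 (V_new/V_old).
Step 2:
                   C          M          G
  init         0.205     0.3626    0.04899
  Δ          -0.0517     0.1551     0.0517
  eq          0.1533     0.5177     0.1007
  solve Keq expr → x = 0.0517; check Q = 0.09116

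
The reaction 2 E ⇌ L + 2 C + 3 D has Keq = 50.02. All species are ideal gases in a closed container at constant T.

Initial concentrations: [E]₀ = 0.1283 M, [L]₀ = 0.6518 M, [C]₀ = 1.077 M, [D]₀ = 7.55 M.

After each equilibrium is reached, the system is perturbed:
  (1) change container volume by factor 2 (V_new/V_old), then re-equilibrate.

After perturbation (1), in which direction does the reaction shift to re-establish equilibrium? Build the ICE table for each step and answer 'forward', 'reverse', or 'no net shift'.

Q₀ = 1.9767e+04 vs Keq = 50.02 ⇒ Q>K, reverse
Step 1:
                    E           L           C           D
  init         0.1283      0.6518       1.077        7.55
  Δ            0.5867     -0.2933     -0.5867       -0.88
  eq            0.715      0.3585      0.4903        6.67
  solve Keq expr → x = -0.2933; check Q = 50.02
Then change container volume by factor 2 (V_new/V_old).
Step 2:
                    E           L           C           D
  init         0.3575      0.1792      0.2452       3.335
  Δ           -0.1602      0.0801      0.1602      0.2403
  eq           0.1973      0.2593      0.4053       3.575
  solve Keq expr → x = 0.0801; check Q = 50.02

Direction: forward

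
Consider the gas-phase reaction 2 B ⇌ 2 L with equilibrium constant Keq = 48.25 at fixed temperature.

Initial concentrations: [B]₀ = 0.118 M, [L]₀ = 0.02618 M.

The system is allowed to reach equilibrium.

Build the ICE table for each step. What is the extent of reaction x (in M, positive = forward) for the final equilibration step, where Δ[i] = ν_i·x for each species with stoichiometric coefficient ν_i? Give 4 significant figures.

x = 0.04993 M

Q₀ = 0.04922 vs Keq = 48.25 ⇒ Q<K, forward
Step 1:
                    B           L
  Initial       0.118     0.02618
  Change     -0.09986     0.09986
  Equil       0.01814       0.126
  solve Keq expr → x = 0.04993; check Q = 48.25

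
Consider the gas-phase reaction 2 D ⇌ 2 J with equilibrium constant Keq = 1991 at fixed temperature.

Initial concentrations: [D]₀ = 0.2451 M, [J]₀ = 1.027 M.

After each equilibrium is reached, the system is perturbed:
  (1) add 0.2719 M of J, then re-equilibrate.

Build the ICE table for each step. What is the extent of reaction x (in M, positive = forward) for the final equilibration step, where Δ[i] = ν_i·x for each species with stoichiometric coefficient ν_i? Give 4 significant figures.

x = -0.00298 M

Q₀ = 17.56 vs Keq = 1991 ⇒ Q<K, forward
Step 1:
                    D           J
  I            0.2451       1.027
  C           -0.2172      0.2172
  E           0.02788       1.244
  solve Keq expr → x = 0.1086; check Q = 1991
Then add 0.2719 M of J.
Step 2:
                    D           J
  I           0.02788       1.516
  C           0.00596    -0.00596
  E           0.03384        1.51
  solve Keq expr → x = -0.00298; check Q = 1991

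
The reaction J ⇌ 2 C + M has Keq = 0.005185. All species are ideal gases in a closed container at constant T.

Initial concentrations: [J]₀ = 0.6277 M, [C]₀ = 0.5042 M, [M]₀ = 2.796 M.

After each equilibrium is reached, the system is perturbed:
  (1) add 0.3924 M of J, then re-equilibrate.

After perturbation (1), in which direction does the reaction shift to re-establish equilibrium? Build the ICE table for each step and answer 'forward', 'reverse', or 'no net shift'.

Direction: forward

Q₀ = 1.132 vs Keq = 0.005185 ⇒ Q>K, reverse
Step 1:
                    J           C           M
  I            0.6277      0.5042       2.796
  C            0.2313     -0.4625     -0.2313
  E             0.859     0.04167       2.565
  solve Keq expr → x = -0.2313; check Q = 0.005185
Then add 0.3924 M of J.
Step 2:
                    J           C           M
  I             1.251     0.04167       2.565
  C         -0.004249    0.008499    0.004249
  E             1.247     0.05017       2.569
  solve Keq expr → x = 0.004249; check Q = 0.005185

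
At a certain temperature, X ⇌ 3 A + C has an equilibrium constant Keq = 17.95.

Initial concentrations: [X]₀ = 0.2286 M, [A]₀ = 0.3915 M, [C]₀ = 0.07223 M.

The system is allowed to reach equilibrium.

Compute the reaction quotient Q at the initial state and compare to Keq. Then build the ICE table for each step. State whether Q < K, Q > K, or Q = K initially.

Q₀ = 0.01896 vs Keq = 17.95 ⇒ Q<K, forward
Step 1:
                   X          A          C
  I           0.2286     0.3915    0.07223
  C          -0.2115     0.6346     0.2115
  E          0.01708      1.026     0.2838
  solve Keq expr → x = 0.2115; check Q = 17.95

Q₀ = 0.01896; Q < K (proceeds forward)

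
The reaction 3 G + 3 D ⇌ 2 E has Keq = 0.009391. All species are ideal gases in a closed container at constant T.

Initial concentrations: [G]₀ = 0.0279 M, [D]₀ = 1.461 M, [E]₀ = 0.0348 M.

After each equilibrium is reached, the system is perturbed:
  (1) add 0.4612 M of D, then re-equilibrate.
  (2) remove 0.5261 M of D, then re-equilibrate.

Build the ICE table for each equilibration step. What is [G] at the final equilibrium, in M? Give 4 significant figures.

[G]_eq = 0.07493 M

Q₀ = 17.88 vs Keq = 0.009391 ⇒ Q>K, reverse
Step 1:
                   G          D          E
  I           0.0279      1.461     0.0348
  C          0.04672    0.04672   -0.03114
  E          0.07462      1.508   0.003657
  solve Keq expr → x = -0.01557; check Q = 0.009391
Then add 0.4612 M of D.
Step 2:
                   G          D          E
  I          0.07462      1.969   0.003657
  C         -0.00231   -0.00231    0.00154
  E          0.07231      1.967   0.005196
  solve Keq expr → x = 7.6983e-04; check Q = 0.009391
Then remove 0.5261 M of D.
Step 3:
                   G          D          E
  I          0.07231      1.441   0.005196
  C         0.002625   0.002625   -0.00175
  E          0.07493      1.443   0.003446
  solve Keq expr → x = -8.7515e-04; check Q = 0.009391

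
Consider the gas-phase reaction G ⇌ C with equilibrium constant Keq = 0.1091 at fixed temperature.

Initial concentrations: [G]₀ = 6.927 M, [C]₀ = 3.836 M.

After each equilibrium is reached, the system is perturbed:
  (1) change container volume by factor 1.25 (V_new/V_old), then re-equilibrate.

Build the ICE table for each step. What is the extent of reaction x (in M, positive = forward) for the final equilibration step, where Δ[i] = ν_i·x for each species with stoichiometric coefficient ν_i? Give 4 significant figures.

Q₀ = 0.5538 vs Keq = 0.1091 ⇒ Q>K, reverse
Step 1:
                  G         C
  init        6.927     3.836
  Δ           2.777    -2.777
  eq          9.704     1.059
  solve Keq expr → x = -2.777; check Q = 0.1091
Then change container volume by factor 1.25 (V_new/V_old).
Step 2:
                  G         C
  init        7.763     0.847
  Δ               0         0
  eq          7.763     0.847
  solve Keq expr → x = 0; check Q = 0.1091

x = 0 M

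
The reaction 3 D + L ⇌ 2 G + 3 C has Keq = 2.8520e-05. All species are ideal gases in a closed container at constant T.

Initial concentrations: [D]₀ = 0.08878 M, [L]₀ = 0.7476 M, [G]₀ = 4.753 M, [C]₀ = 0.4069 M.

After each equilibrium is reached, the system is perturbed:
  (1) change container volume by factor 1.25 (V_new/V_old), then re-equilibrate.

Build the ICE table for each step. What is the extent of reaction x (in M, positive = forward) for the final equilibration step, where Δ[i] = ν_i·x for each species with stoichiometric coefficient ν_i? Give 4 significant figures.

x = 1.0738e-04 M

Q₀ = 2909 vs Keq = 2.8520e-05 ⇒ Q>K, reverse
Step 1:
                  D         L         G         C
  init      0.08878    0.7476     4.753    0.4069
  Δ          0.4016    0.1339   -0.2677   -0.4016
  eq         0.4904    0.8815     4.485  0.005282
  solve Keq expr → x = -0.1339; check Q = 2.8520e-05
Then change container volume by factor 1.25 (V_new/V_old).
Step 2:
                  D         L         G         C
  init       0.3923    0.7052     3.588  0.004226
  Δ       -3.2215e-04 -1.0738e-04 2.1477e-04 3.2215e-04
  eq          0.392    0.7051     3.588  0.004548
  solve Keq expr → x = 1.0738e-04; check Q = 2.8520e-05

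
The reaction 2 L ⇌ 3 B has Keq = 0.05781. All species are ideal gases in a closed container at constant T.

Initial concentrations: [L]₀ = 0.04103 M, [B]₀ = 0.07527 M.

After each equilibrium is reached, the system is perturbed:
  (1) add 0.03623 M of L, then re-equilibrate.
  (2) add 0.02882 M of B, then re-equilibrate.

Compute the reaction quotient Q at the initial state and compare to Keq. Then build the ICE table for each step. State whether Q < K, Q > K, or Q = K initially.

Q₀ = 0.2533; Q > K (proceeds reverse)

Q₀ = 0.2533 vs Keq = 0.05781 ⇒ Q>K, reverse
Step 1:
                    L           B
  I           0.04103     0.07527
  C           0.01323    -0.01985
  E           0.05426     0.05542
  solve Keq expr → x = -0.006617; check Q = 0.05781
Then add 0.03623 M of L.
Step 2:
                    L           B
  I           0.09049     0.05542
  C          -0.01079     0.01619
  E            0.0797     0.07161
  solve Keq expr → x = 0.005396; check Q = 0.05781
Then add 0.02882 M of B.
Step 3:
                    L           B
  I            0.0797      0.1004
  C           0.01384    -0.02075
  E           0.09354     0.07968
  solve Keq expr → x = -0.006918; check Q = 0.05781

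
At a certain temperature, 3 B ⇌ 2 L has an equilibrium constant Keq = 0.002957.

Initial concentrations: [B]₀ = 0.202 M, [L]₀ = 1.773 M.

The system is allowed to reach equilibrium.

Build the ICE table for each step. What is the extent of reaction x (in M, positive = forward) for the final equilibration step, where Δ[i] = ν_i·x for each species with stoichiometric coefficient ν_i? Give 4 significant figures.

x = -0.7769 M

Q₀ = 381.4 vs Keq = 0.002957 ⇒ Q>K, reverse
Step 1:
                    B           L
  init          0.202       1.773
  Δ             2.331      -1.554
  eq            2.533      0.2192
  solve Keq expr → x = -0.7769; check Q = 0.002957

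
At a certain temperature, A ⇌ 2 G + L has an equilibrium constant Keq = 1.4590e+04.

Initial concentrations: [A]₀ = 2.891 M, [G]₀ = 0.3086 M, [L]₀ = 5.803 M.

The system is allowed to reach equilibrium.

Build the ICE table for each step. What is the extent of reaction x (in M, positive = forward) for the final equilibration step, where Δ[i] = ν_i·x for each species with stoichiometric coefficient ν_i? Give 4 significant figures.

x = 2.869 M

Q₀ = 0.1912 vs Keq = 1.4590e+04 ⇒ Q<K, forward
Step 1:
                    A           G           L
  I             2.891      0.3086       5.803
  C            -2.869       5.739       2.869
  E           0.02174       6.047       8.672
  solve Keq expr → x = 2.869; check Q = 1.4590e+04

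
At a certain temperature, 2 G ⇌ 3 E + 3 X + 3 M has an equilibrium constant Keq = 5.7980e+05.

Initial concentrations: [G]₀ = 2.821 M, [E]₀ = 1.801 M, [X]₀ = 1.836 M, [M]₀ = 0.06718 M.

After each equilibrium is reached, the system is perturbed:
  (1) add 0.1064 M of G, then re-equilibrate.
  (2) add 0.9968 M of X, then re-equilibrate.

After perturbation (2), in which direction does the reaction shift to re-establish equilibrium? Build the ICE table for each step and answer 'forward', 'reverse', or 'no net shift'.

Direction: reverse

Q₀ = 0.001377 vs Keq = 5.7980e+05 ⇒ Q<K, forward
Step 1:
                  G         E         X         M
  I           2.821     1.801     1.836   0.06718
  C          -2.014      3.02      3.02      3.02
  E          0.8073     4.821     4.856     3.088
  solve Keq expr → x = 1.007; check Q = 5.7980e+05
Then add 0.1064 M of G.
Step 2:
                  G         E         X         M
  I          0.9137     4.821     4.856     3.088
  C        -0.04475   0.06712   0.06712   0.06712
  E           0.869     4.889     4.924     3.155
  solve Keq expr → x = 0.02237; check Q = 5.7980e+05
Then add 0.9968 M of X.
Step 3:
                  G         E         X         M
  I           0.869     4.889      5.92     3.155
  C          0.1035   -0.1553   -0.1553   -0.1553
  E          0.9725     4.733     5.765         3
  solve Keq expr → x = -0.05176; check Q = 5.7980e+05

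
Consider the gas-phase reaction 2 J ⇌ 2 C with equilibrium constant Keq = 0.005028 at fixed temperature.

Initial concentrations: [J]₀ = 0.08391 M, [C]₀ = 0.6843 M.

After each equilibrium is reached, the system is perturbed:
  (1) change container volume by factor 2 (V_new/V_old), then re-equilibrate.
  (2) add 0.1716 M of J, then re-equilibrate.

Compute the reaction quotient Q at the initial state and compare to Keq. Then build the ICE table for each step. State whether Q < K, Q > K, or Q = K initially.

Q₀ = 66.51 vs Keq = 0.005028 ⇒ Q>K, reverse
Step 1:
                  J         C
  I         0.08391    0.6843
  C          0.6334   -0.6334
  E          0.7173   0.05087
  solve Keq expr → x = -0.3167; check Q = 0.005028
Then change container volume by factor 2 (V_new/V_old).
Step 2:
                  J         C
  I          0.3587   0.02543
  C               0         0
  E          0.3587   0.02543
  solve Keq expr → x = 0; check Q = 0.005028
Then add 0.1716 M of J.
Step 3:
                  J         C
  I          0.5303   0.02543
  C        -0.01136   0.01136
  E          0.5189    0.0368
  solve Keq expr → x = 0.005681; check Q = 0.005028

Q₀ = 66.51; Q > K (proceeds reverse)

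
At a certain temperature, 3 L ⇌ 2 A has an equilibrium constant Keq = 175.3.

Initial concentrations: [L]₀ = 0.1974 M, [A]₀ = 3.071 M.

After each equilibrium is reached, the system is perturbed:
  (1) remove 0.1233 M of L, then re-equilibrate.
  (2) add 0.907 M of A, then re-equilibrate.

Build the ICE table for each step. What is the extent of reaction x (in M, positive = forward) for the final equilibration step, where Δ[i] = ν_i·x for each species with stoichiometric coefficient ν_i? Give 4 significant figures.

x = -0.02297 M

Q₀ = 1226 vs Keq = 175.3 ⇒ Q>K, reverse
Step 1:
                  L         A
  init       0.1974     3.071
  Δ          0.1707   -0.1138
  eq         0.3681     2.957
  solve Keq expr → x = -0.05691; check Q = 175.3
Then remove 0.1233 M of L.
Step 2:
                  L         A
  init       0.2448     2.957
  Δ          0.1168  -0.07787
  eq         0.3616     2.879
  solve Keq expr → x = -0.03894; check Q = 175.3
Then add 0.907 M of A.
Step 3:
                  L         A
  init       0.3616     3.786
  Δ         0.06891  -0.04594
  eq         0.4305      3.74
  solve Keq expr → x = -0.02297; check Q = 175.3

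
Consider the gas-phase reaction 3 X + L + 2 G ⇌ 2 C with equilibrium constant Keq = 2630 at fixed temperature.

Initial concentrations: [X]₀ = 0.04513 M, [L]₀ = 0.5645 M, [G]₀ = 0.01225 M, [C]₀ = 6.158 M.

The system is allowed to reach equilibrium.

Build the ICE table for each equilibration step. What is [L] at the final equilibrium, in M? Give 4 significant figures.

Q₀ = 4.8702e+09 vs Keq = 2630 ⇒ Q>K, reverse
Step 1:
                  X         L         G         C
  Initial   0.04513    0.5645   0.01225     6.158
  Change     0.4909    0.1636    0.3273   -0.3273
  Equil       0.536    0.7281    0.3395     5.831
  solve Keq expr → x = -0.1636; check Q = 2630

[L]_eq = 0.7281 M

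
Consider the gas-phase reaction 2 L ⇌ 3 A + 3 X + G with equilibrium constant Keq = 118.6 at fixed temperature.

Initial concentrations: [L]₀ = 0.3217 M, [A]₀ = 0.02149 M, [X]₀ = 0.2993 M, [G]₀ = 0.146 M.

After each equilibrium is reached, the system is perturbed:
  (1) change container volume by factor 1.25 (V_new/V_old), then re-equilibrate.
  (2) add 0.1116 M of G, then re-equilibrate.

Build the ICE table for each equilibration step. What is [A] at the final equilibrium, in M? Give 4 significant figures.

Q₀ = 3.7539e-07 vs Keq = 118.6 ⇒ Q<K, forward
Step 1:
                  L         A         X         G
  init       0.3217   0.02149    0.2993     0.146
  Δ         -0.3103    0.4654    0.4654    0.1551
  eq        0.01145    0.4869    0.7647    0.3011
  solve Keq expr → x = 0.1551; check Q = 118.6
Then change container volume by factor 1.25 (V_new/V_old).
Step 2:
                  L         A         X         G
  init     0.009157    0.3895    0.6117    0.2409
  Δ       -0.003709  0.005563  0.005563  0.001854
  eq       0.005449    0.3951    0.6173    0.2428
  solve Keq expr → x = 0.001854; check Q = 118.6
Then add 0.1116 M of G.
Step 3:
                  L         A         X         G
  init     0.005449    0.3951    0.6173    0.3544
  Δ        0.001064 -0.001596 -0.001596 -5.3211e-04
  eq       0.006513    0.3935    0.6157    0.3538
  solve Keq expr → x = -5.3211e-04; check Q = 118.6

[A]_eq = 0.3935 M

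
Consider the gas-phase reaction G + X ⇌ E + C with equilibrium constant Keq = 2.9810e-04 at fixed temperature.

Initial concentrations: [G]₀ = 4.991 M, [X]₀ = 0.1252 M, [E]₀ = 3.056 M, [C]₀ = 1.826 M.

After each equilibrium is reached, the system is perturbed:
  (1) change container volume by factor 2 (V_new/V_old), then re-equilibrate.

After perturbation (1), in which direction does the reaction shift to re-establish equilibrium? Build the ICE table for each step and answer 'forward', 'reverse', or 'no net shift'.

Q₀ = 8.93 vs Keq = 2.9810e-04 ⇒ Q>K, reverse
Step 1:
                  G         X         E         C
  Initial     4.991    0.1252     3.056     1.826
  Change      1.823     1.823    -1.823    -1.823
  Equil       6.814     1.948     1.233  0.003208
  solve Keq expr → x = -1.823; check Q = 2.9810e-04
Then change container volume by factor 2 (V_new/V_old).
Step 2:
                  G         X         E         C
  Initial     3.407     0.974    0.6166  0.001604
  Change          0         0         0         0
  Equil       3.407     0.974    0.6166  0.001604
  solve Keq expr → x = 0; check Q = 2.9810e-04

Direction: no net shift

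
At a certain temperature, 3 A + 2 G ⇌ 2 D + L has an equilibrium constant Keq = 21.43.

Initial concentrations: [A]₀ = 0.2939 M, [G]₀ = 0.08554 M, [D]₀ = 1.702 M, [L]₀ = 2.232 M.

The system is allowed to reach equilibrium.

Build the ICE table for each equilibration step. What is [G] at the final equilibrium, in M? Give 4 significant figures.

[G]_eq = 0.4813 M

Q₀ = 3.4808e+04 vs Keq = 21.43 ⇒ Q>K, reverse
Step 1:
                  A         G         D         L
  init       0.2939   0.08554     1.702     2.232
  Δ          0.5936    0.3958   -0.3958   -0.1979
  eq         0.8875    0.4813     1.306     2.034
  solve Keq expr → x = -0.1979; check Q = 21.43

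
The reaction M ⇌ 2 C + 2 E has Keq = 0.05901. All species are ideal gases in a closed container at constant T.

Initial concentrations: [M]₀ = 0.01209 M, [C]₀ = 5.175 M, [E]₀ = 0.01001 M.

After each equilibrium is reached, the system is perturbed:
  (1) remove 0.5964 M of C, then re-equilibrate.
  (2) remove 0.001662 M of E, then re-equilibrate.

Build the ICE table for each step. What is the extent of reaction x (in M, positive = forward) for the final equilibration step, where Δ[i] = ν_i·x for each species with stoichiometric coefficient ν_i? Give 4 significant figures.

Q₀ = 0.222 vs Keq = 0.05901 ⇒ Q>K, reverse
Step 1:
                  M         C         E
  Initial   0.01209     5.175   0.01001
  Change   0.002197 -0.004394 -0.004394
  Equil     0.01429     5.171  0.005616
  solve Keq expr → x = -0.002197; check Q = 0.05901
Then remove 0.5964 M of C.
Step 2:
                  M         C         E
  Initial   0.01429     4.574  0.005616
  Change  -3.2889e-04 6.5779e-04 6.5779e-04
  Equil     0.01396     4.575  0.006273
  solve Keq expr → x = 3.2889e-04; check Q = 0.05901
Then remove 0.001662 M of E.
Step 3:
                  M         C         E
  Initial   0.01396     4.575  0.004611
  Change  -7.4514e-04   0.00149   0.00149
  Equil     0.01321     4.576  0.006102
  solve Keq expr → x = 7.4514e-04; check Q = 0.05901

x = 7.4514e-04 M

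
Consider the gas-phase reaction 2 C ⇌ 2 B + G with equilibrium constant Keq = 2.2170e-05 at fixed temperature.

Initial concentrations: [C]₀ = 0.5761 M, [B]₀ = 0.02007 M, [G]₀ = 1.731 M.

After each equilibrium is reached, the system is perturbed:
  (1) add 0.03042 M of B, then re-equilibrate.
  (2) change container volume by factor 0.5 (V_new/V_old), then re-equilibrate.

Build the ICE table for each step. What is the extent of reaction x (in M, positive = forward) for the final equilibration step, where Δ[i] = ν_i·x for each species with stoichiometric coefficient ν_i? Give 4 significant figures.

Q₀ = 0.002101 vs Keq = 2.2170e-05 ⇒ Q>K, reverse
Step 1:
                    C           B           G
  Initial      0.5761     0.02007       1.731
  Change      0.01794    -0.01794   -0.008969
  Equil         0.594    0.002131       1.722
  solve Keq expr → x = -0.008969; check Q = 2.2170e-05
Then add 0.03042 M of B.
Step 2:
                    C           B           G
  Initial       0.594     0.03255       1.722
  Change       0.0303     -0.0303    -0.01515
  Equil        0.6243     0.00225       1.707
  solve Keq expr → x = -0.01515; check Q = 2.2170e-05
Then change container volume by factor 0.5 (V_new/V_old).
Step 3:
                    C           B           G
  Initial       1.249      0.0045       3.414
  Change     0.001314   -0.001314 -6.5721e-04
  Equil          1.25    0.003186       3.413
  solve Keq expr → x = -6.5721e-04; check Q = 2.2170e-05

x = -6.5721e-04 M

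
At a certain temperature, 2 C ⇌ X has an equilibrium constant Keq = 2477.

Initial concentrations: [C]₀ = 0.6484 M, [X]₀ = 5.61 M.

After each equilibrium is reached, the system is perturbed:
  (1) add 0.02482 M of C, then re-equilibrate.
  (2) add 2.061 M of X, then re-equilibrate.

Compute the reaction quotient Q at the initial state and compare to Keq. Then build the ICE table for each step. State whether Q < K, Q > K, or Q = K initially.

Q₀ = 13.34 vs Keq = 2477 ⇒ Q<K, forward
Step 1:
                    C           X
  init         0.6484        5.61
  Δ           -0.5996      0.2998
  eq          0.04885        5.91
  solve Keq expr → x = 0.2998; check Q = 2477
Then add 0.02482 M of C.
Step 2:
                    C           X
  init        0.07367        5.91
  Δ          -0.02477     0.01238
  eq           0.0489       5.922
  solve Keq expr → x = 0.01238; check Q = 2477
Then add 2.061 M of X.
Step 3:
                    C           X
  init         0.0489       7.983
  Δ           0.00786    -0.00393
  eq          0.05676       7.979
  solve Keq expr → x = -0.00393; check Q = 2477

Q₀ = 13.34; Q < K (proceeds forward)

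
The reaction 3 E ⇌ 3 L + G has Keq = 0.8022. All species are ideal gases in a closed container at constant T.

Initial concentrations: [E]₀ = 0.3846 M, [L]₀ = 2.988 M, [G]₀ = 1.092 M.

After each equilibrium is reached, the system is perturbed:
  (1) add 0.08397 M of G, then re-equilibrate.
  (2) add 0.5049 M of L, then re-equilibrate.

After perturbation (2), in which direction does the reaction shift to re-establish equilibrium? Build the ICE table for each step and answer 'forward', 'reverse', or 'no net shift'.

Direction: reverse

Q₀ = 512.1 vs Keq = 0.8022 ⇒ Q>K, reverse
Step 1:
                  E         L         G
  I          0.3846     2.988     1.092
  C           1.253    -1.253   -0.4176
  E           1.638     1.735    0.6744
  solve Keq expr → x = -0.4176; check Q = 0.8022
Then add 0.08397 M of G.
Step 2:
                  E         L         G
  I           1.638     1.735    0.7583
  C         0.02932  -0.02932 -0.009775
  E           1.667     1.706    0.7486
  solve Keq expr → x = -0.009775; check Q = 0.8022
Then add 0.5049 M of L.
Step 3:
                  E         L         G
  I           1.667     2.211    0.7486
  C          0.2168   -0.2168  -0.07225
  E           1.884     1.994    0.6763
  solve Keq expr → x = -0.07225; check Q = 0.8022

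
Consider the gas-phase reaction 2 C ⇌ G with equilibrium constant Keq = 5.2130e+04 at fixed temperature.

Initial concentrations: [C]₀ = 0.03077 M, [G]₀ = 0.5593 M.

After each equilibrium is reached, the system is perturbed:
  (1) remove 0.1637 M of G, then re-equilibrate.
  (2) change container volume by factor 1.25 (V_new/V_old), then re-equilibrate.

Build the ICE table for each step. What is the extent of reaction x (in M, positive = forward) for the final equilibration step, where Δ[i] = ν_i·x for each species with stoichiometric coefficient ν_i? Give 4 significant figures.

Q₀ = 590.7 vs Keq = 5.2130e+04 ⇒ Q<K, forward
Step 1:
                   C          G
  I          0.03077     0.5593
  C         -0.02745    0.01373
  E         0.003315      0.573
  solve Keq expr → x = 0.01373; check Q = 5.2130e+04
Then remove 0.1637 M of G.
Step 2:
                   C          G
  I         0.003315     0.4093
  C       -5.1243e-04 2.5622e-04
  E         0.002803     0.4096
  solve Keq expr → x = 2.5622e-04; check Q = 5.2130e+04
Then change container volume by factor 1.25 (V_new/V_old).
Step 3:
                   C          G
  I         0.002242     0.3277
  C       2.6418e-04 -1.3209e-04
  E         0.002507     0.3275
  solve Keq expr → x = -1.3209e-04; check Q = 5.2130e+04

x = -1.3209e-04 M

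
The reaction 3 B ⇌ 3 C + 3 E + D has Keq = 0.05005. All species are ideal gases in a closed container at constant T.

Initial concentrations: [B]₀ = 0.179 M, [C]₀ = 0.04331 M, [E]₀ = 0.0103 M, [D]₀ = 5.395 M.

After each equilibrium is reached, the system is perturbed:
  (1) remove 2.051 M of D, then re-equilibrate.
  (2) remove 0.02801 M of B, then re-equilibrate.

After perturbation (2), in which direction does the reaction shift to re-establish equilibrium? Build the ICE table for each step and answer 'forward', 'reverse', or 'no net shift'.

Direction: reverse

Q₀ = 8.3504e-08 vs Keq = 0.05005 ⇒ Q<K, forward
Step 1:
                  B         C         E         D
  init        0.179   0.04331    0.0103     5.395
  Δ         -0.1016    0.1016    0.1016   0.03388
  eq        0.07737    0.1449    0.1119     5.429
  solve Keq expr → x = 0.03388; check Q = 0.05005
Then remove 2.051 M of D.
Step 2:
                  B         C         E         D
  init      0.07737    0.1449    0.1119     3.378
  Δ       -0.005467  0.005467  0.005467  0.001822
  eq         0.0719    0.1504    0.1174      3.38
  solve Keq expr → x = 0.001822; check Q = 0.05005
Then remove 0.02801 M of B.
Step 3:
                  B         C         E         D
  init      0.04389    0.1504    0.1174      3.38
  Δ         0.01375  -0.01375  -0.01375 -0.004585
  eq        0.05765    0.1367    0.1036     3.375
  solve Keq expr → x = -0.004585; check Q = 0.05005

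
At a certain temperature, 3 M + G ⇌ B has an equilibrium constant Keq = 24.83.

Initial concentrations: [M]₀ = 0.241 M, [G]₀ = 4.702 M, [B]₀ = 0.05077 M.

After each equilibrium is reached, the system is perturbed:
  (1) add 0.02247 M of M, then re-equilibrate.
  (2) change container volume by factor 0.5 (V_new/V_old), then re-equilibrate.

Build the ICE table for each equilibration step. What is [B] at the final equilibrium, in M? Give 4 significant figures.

[B]_eq = 0.2432 M

Q₀ = 0.7714 vs Keq = 24.83 ⇒ Q<K, forward
Step 1:
                    M           G           B
  init          0.241       4.702     0.05077
  Δ           -0.1459    -0.04863     0.04863
  eq          0.09511       4.653      0.0994
  solve Keq expr → x = 0.04863; check Q = 24.83
Then add 0.02247 M of M.
Step 2:
                    M           G           B
  init         0.1176       4.653      0.0994
  Δ          -0.02031    -0.00677     0.00677
  eq          0.09727       4.647      0.1062
  solve Keq expr → x = 0.00677; check Q = 24.83
Then change container volume by factor 0.5 (V_new/V_old).
Step 3:
                    M           G           B
  init         0.1945       9.293      0.2123
  Δ          -0.09265    -0.03088     0.03088
  eq           0.1019       9.262      0.2432
  solve Keq expr → x = 0.03088; check Q = 24.83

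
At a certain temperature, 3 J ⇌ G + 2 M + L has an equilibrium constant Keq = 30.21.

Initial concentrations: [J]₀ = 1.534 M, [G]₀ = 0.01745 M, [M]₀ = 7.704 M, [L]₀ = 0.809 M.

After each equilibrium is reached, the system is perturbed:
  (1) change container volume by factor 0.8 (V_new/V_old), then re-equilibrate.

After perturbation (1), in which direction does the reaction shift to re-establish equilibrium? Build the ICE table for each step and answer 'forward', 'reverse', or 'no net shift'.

Direction: reverse

Q₀ = 0.2321 vs Keq = 30.21 ⇒ Q<K, forward
Step 1:
                  J         G         M         L
  init        1.534   0.01745     7.704     0.809
  Δ         -0.7008    0.2336    0.4672    0.2336
  eq         0.8332     0.251     8.171     1.043
  solve Keq expr → x = 0.2336; check Q = 30.21
Then change container volume by factor 0.8 (V_new/V_old).
Step 2:
                  J         G         M         L
  init        1.042    0.3138     10.21     1.303
  Δ         0.05199  -0.01733  -0.03466  -0.01733
  eq          1.094    0.2965     10.18     1.286
  solve Keq expr → x = -0.01733; check Q = 30.21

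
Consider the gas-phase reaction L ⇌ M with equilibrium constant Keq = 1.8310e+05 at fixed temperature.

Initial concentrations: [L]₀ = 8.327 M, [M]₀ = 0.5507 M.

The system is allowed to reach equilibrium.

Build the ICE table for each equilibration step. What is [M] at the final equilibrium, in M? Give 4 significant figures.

Q₀ = 0.06613 vs Keq = 1.8310e+05 ⇒ Q<K, forward
Step 1:
                  L         M
  Initial     8.327    0.5507
  Change     -8.327     8.327
  Equil   4.8485e-05     8.878
  solve Keq expr → x = 8.327; check Q = 1.8310e+05

[M]_eq = 8.878 M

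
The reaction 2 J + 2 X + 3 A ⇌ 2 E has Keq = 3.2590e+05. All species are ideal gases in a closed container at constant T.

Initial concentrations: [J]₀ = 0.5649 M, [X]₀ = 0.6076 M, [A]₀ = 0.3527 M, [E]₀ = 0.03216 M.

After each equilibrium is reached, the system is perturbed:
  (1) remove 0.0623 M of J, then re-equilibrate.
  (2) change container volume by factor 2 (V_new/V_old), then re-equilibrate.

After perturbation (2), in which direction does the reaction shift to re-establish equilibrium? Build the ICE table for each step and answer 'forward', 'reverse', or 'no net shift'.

Direction: reverse

Q₀ = 0.2001 vs Keq = 3.2590e+05 ⇒ Q<K, forward
Step 1:
                   J          X          A          E
  I           0.5649     0.6076     0.3527    0.03216
  C          -0.2203    -0.2203    -0.3305     0.2203
  E           0.3446     0.3873    0.02223     0.2525
  solve Keq expr → x = 0.1102; check Q = 3.2590e+05
Then remove 0.0623 M of J.
Step 2:
                   J          X          A          E
  I           0.2823     0.3873    0.02223     0.2525
  C         0.001893   0.001893    0.00284  -0.001893
  E           0.2842     0.3892    0.02507     0.2506
  solve Keq expr → x = -9.4654e-04; check Q = 3.2590e+05
Then change container volume by factor 2 (V_new/V_old).
Step 3:
                   J          X          A          E
  I           0.1421     0.1946    0.01253     0.1253
  C          0.01371    0.01371    0.02057   -0.01371
  E           0.1558     0.2083     0.0331     0.1116
  solve Keq expr → x = -0.006856; check Q = 3.2590e+05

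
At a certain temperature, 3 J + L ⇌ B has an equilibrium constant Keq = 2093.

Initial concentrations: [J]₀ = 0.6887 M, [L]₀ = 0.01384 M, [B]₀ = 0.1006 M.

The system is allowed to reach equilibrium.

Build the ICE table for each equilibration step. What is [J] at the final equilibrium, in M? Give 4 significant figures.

[J]_eq = 0.6478 M

Q₀ = 22.25 vs Keq = 2093 ⇒ Q<K, forward
Step 1:
                  J         L         B
  I          0.6887   0.01384    0.1006
  C        -0.04092  -0.01364   0.01364
  E          0.6478 2.0080e-04    0.1142
  solve Keq expr → x = 0.01364; check Q = 2093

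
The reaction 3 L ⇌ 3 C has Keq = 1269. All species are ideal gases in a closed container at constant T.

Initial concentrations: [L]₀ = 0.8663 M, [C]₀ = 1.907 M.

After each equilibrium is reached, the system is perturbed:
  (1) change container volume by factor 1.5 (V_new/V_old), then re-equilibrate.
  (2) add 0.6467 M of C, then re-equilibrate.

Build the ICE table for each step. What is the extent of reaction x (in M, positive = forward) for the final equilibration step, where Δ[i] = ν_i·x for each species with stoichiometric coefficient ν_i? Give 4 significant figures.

x = -0.01823 M

Q₀ = 10.67 vs Keq = 1269 ⇒ Q<K, forward
Step 1:
                    L           C
  I            0.8663       1.907
  C           -0.6318      0.6318
  E            0.2345       2.539
  solve Keq expr → x = 0.2106; check Q = 1269
Then change container volume by factor 1.5 (V_new/V_old).
Step 2:
                    L           C
  I            0.1563       1.693
  C                 0           0
  E            0.1563       1.693
  solve Keq expr → x = 0; check Q = 1269
Then add 0.6467 M of C.
Step 3:
                    L           C
  I            0.1563       2.339
  C           0.05468    -0.05468
  E             0.211       2.285
  solve Keq expr → x = -0.01823; check Q = 1269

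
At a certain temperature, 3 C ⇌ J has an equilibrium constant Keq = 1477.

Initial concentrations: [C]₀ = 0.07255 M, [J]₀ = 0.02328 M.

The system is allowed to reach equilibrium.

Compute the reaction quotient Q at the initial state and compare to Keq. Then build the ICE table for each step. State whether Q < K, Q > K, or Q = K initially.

Q₀ = 60.96 vs Keq = 1477 ⇒ Q<K, forward
Step 1:
                    C           J
  Initial     0.07255     0.02328
  Change     -0.04312     0.01437
  Equil       0.02943     0.03765
  solve Keq expr → x = 0.01437; check Q = 1477

Q₀ = 60.96; Q < K (proceeds forward)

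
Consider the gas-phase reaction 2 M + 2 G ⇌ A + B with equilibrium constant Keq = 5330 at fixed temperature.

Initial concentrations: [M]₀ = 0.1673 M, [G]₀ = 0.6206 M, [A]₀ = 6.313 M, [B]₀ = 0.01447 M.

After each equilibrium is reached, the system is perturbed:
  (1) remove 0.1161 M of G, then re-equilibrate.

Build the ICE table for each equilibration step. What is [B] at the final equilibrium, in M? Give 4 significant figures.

Q₀ = 8.474 vs Keq = 5330 ⇒ Q<K, forward
Step 1:
                    M           G           A           B
  I            0.1673      0.6206       6.313     0.01447
  C           -0.1458     -0.1458     0.07288     0.07288
  E           0.02154      0.4748       6.386     0.08735
  solve Keq expr → x = 0.07288; check Q = 5330
Then remove 0.1161 M of G.
Step 2:
                    M           G           A           B
  I           0.02154      0.3587       6.386     0.08735
  C          0.006009    0.006009   -0.003005   -0.003005
  E           0.02755      0.3648       6.383     0.08434
  solve Keq expr → x = -0.003005; check Q = 5330

[B]_eq = 0.08434 M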